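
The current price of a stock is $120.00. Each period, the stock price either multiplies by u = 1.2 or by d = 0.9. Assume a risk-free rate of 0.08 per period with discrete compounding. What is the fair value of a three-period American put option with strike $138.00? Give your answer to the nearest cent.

Risk-neutral probability p = (1 + 0.08 − 0.9)/(1.2 − 0.9) = 0.1800/0.3000 = 0.6000
Terminal stock prices: S_uuu = 207.4, S_uud = 155.5, S_udd = 116.6, S_ddd = 87.48
Terminal payoffs (K − S): max(-69.36, 0) = 0, max(-17.52, 0) = 0, max(21.36, 0) = 21.36, max(50.52, 0) = 50.52
Node uu (S = 172.8): continuation = 1/1.08·[0.6000·0.0000 + 0.4000·0.0000] = 0.0000; exercise value = 0.0000 ≤ continuation, so V_uu = 0.0000
Node ud (S = 129.6): continuation = 1/1.08·[0.6000·0.0000 + 0.4000·21.3600] = 7.9111; exercise value = 8.4000 > continuation, so V_ud = 8.4000 (exercise)
Node dd (S = 97.2): continuation = 1/1.08·[0.6000·21.3600 + 0.4000·50.5200] = 30.5778; exercise value = 40.8000 > continuation, so V_dd = 40.8000 (exercise)
Node u (S = 144): continuation = 1/1.08·[0.6000·0.0000 + 0.4000·8.4000] = 3.1111; exercise value = 0.0000 ≤ continuation, so V_u = 3.1111
Node d (S = 108): continuation = 1/1.08·[0.6000·8.4000 + 0.4000·40.8000] = 19.7778; exercise value = 30.0000 > continuation, so V_d = 30.0000 (exercise)
Node 0 (S = 120): continuation = 1/1.08·[0.6000·3.1111 + 0.4000·30.0000] = 12.8395; exercise value = 18.0000 > continuation, so V_0 = 18.0000 (exercise)

$18.00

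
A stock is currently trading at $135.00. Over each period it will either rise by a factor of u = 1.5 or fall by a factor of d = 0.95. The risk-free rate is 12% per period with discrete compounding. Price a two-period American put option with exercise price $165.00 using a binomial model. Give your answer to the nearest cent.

Risk-neutral probability p = (1 + 0.12 − 0.95)/(1.5 − 0.95) = 0.1700/0.5500 = 0.3091
Terminal stock prices: S_uu = 303.8, S_ud = 192.4, S_dd = 121.8
Terminal payoffs (K − S): max(-138.8, 0) = 0, max(-27.38, 0) = 0, max(43.16, 0) = 43.16
Node u (S = 202.5): continuation = 1/1.12·[0.3091·0.0000 + 0.6909·0.0000] = 0.0000; exercise value = 0.0000 ≤ continuation, so V_u = 0.0000
Node d (S = 128.2): continuation = 1/1.12·[0.3091·0.0000 + 0.6909·43.1625] = 26.6262; exercise value = 36.7500 > continuation, so V_d = 36.7500 (exercise)
Node 0 (S = 135): continuation = 1/1.12·[0.3091·0.0000 + 0.6909·36.7500] = 22.6705; exercise value = 30.0000 > continuation, so V_0 = 30.0000 (exercise)

$30.00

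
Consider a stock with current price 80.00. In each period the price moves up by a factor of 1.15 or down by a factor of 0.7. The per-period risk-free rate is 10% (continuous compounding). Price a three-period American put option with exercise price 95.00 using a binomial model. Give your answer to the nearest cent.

15.00

Risk-neutral probability p = (e^0.1 − 0.7)/(1.15 − 0.7) = 0.4052/0.4500 = 0.9004
Terminal stock prices: S_uuu = 121.7, S_uud = 74.06, S_udd = 45.08, S_ddd = 27.44
Terminal payoffs (K − S): max(-26.67, 0) = 0, max(20.94, 0) = 20.94, max(49.92, 0) = 49.92, max(67.56, 0) = 67.56
Node uu (S = 105.8): continuation = e^(−0.1)·[0.9004·0.0000 + 0.0996·20.9400] = 1.8875; exercise value = 0.0000 ≤ continuation, so V_uu = 1.8875
Node ud (S = 64.4): continuation = e^(−0.1)·[0.9004·20.9400 + 0.0996·49.9200] = 21.5596; exercise value = 30.6000 > continuation, so V_ud = 30.6000 (exercise)
Node dd (S = 39.2): continuation = e^(−0.1)·[0.9004·49.9200 + 0.0996·67.5600] = 46.7596; exercise value = 55.8000 > continuation, so V_dd = 55.8000 (exercise)
Node u (S = 92): continuation = e^(−0.1)·[0.9004·1.8875 + 0.0996·30.6000] = 4.2961; exercise value = 3.0000 ≤ continuation, so V_u = 4.2961
Node d (S = 56): continuation = e^(−0.1)·[0.9004·30.6000 + 0.0996·55.8000] = 29.9596; exercise value = 39.0000 > continuation, so V_d = 39.0000 (exercise)
Node 0 (S = 80): continuation = e^(−0.1)·[0.9004·4.2961 + 0.0996·39.0000] = 7.0154; exercise value = 15.0000 > continuation, so V_0 = 15.0000 (exercise)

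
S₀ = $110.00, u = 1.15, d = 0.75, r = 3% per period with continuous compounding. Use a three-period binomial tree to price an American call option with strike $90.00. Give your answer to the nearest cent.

$32.05

Risk-neutral probability p = (e^0.03 − 0.75)/(1.15 − 0.75) = 0.2805/0.4000 = 0.7011
Terminal stock prices: S_uuu = 167.3, S_uud = 109.1, S_udd = 71.16, S_ddd = 46.41
Terminal payoffs (S − K): max(77.3, 0) = 77.3, max(19.11, 0) = 19.11, max(-18.84, 0) = 0, max(-43.59, 0) = 0
Node uu (S = 145.5): continuation = e^(−0.03)·[0.7011·77.2962 + 0.2989·19.1062] = 58.1349; exercise value = 55.4750 ≤ continuation, so V_uu = 58.1349
Node ud (S = 94.87): continuation = e^(−0.03)·[0.7011·19.1062 + 0.2989·0.0000] = 13.0002; exercise value = 4.8750 ≤ continuation, so V_ud = 13.0002
Node dd (S = 61.88): continuation = e^(−0.03)·[0.7011·0.0000 + 0.2989·0.0000] = 0.0000; exercise value = 0.0000 ≤ continuation, so V_dd = 0.0000
Node u (S = 126.5): continuation = e^(−0.03)·[0.7011·58.1349 + 0.2989·13.0002] = 43.3263; exercise value = 36.5000 ≤ continuation, so V_u = 43.3263
Node d (S = 82.5): continuation = e^(−0.03)·[0.7011·13.0002 + 0.2989·0.0000] = 8.8455; exercise value = 0.0000 ≤ continuation, so V_d = 8.8455
Node 0 (S = 110): continuation = e^(−0.03)·[0.7011·43.3263 + 0.2989·8.8455] = 32.0453; exercise value = 20.0000 ≤ continuation, so V_0 = 32.0453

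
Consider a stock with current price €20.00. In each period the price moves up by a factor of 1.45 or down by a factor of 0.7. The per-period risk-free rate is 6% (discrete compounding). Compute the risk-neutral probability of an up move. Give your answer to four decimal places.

Risk-neutral probability p = (1 + 0.06 − 0.7)/(1.45 − 0.7) = 0.3600/0.7500 = 0.4800

p = 0.4800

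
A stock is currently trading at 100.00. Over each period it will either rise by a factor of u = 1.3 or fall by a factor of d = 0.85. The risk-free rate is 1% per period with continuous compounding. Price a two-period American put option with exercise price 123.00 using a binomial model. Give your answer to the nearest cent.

Risk-neutral probability p = (e^0.01 − 0.85)/(1.3 − 0.85) = 0.1601/0.4500 = 0.3557
Terminal stock prices: S_uu = 169, S_ud = 110.5, S_dd = 72.25
Terminal payoffs (K − S): max(-46, 0) = 0, max(12.5, 0) = 12.5, max(50.75, 0) = 50.75
Node u (S = 130): continuation = e^(−0.01)·[0.3557·0.0000 + 0.6443·12.5000] = 7.9740; exercise value = 0.0000 ≤ continuation, so V_u = 7.9740
Node d (S = 85): continuation = e^(−0.01)·[0.3557·12.5000 + 0.6443·50.7500] = 36.7761; exercise value = 38.0000 > continuation, so V_d = 38.0000 (exercise)
Node 0 (S = 100): continuation = e^(−0.01)·[0.3557·7.9740 + 0.6443·38.0000] = 27.0489; exercise value = 23.0000 ≤ continuation, so V_0 = 27.0489

27.05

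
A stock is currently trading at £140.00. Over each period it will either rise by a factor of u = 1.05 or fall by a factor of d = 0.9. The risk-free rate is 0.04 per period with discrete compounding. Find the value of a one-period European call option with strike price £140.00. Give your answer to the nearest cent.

£6.28

Risk-neutral probability p = (1 + 0.04 − 0.9)/(1.05 − 0.9) = 0.1400/0.1500 = 0.9333
Terminal stock prices: S_u = 147, S_d = 126
Terminal payoffs (S − K): max(7, 0) = 7, max(-14, 0) = 0
Node 0 (S = 140): V_0 = 1/1.04·[0.9333·7.0000 + 0.0667·0.0000] = 6.2821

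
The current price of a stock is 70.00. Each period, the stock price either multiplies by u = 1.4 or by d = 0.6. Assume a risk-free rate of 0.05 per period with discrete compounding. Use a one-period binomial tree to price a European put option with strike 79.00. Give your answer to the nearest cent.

15.42

Risk-neutral probability p = (1 + 0.05 − 0.6)/(1.4 − 0.6) = 0.4500/0.8000 = 0.5625
Terminal stock prices: S_u = 98, S_d = 42
Terminal payoffs (K − S): max(-19, 0) = 0, max(37, 0) = 37
Node 0 (S = 70): V_0 = 1/1.05·[0.5625·0.0000 + 0.4375·37.0000] = 15.4167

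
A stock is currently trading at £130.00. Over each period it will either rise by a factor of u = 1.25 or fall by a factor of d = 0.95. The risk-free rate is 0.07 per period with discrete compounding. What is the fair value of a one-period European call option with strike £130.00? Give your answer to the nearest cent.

Risk-neutral probability p = (1 + 0.07 − 0.95)/(1.25 − 0.95) = 0.1200/0.3000 = 0.4000
Terminal stock prices: S_u = 162.5, S_d = 123.5
Terminal payoffs (S − K): max(32.5, 0) = 32.5, max(-6.5, 0) = 0
Node 0 (S = 130): V_0 = 1/1.07·[0.4000·32.5000 + 0.6000·0.0000] = 12.1495

£12.15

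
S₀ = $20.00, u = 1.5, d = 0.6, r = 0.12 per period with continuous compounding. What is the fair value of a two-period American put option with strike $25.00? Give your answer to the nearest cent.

Risk-neutral probability p = (e^0.12 − 0.6)/(1.5 − 0.6) = 0.5275/0.9000 = 0.5861
Terminal stock prices: S_uu = 45, S_ud = 18, S_dd = 7.2
Terminal payoffs (K − S): max(-20, 0) = 0, max(7, 0) = 7, max(17.8, 0) = 17.8
Node u (S = 30): continuation = e^(−0.12)·[0.5861·0.0000 + 0.4139·7.0000] = 2.5696; exercise value = 0.0000 ≤ continuation, so V_u = 2.5696
Node d (S = 12): continuation = e^(−0.12)·[0.5861·7.0000 + 0.4139·17.8000] = 10.1730; exercise value = 13.0000 > continuation, so V_d = 13.0000 (exercise)
Node 0 (S = 20): continuation = e^(−0.12)·[0.5861·2.5696 + 0.4139·13.0000] = 6.1079; exercise value = 5.0000 ≤ continuation, so V_0 = 6.1079

$6.11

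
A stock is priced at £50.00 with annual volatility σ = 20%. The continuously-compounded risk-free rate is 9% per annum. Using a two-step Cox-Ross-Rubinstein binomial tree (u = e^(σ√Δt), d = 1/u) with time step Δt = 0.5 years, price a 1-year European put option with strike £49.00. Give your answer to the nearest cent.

£1.44

CRR parameters: u = e^(σ√Δt) = e^(0.2·√0.5) = 1.1519, d = 1/u = 0.8681
Per-period rate: rΔt = 0.09·0.5 = 0.045, so R = e^0.045 = 1.0460
Risk-neutral probability p = (e^0.045 − 0.8681)/(1.1519 − 0.8681) = 0.1779/0.2838 = 0.6269
Terminal stock prices: S_uu = 66.34, S_ud = 50, S_dd = 37.68
Terminal payoffs (K − S): max(-17.34, 0) = 0, max(-1, 0) = 0, max(11.32, 0) = 11.32
Node u (S = 57.6): V_u = e^(−0.045)·[0.6269·0.0000 + 0.3731·0.0000] = 0.0000
Node d (S = 43.41): V_d = e^(−0.045)·[0.6269·0.0000 + 0.3731·11.3181] = 4.0370
Node 0 (S = 50): V_0 = e^(−0.045)·[0.6269·0.0000 + 0.3731·4.0370] = 1.4400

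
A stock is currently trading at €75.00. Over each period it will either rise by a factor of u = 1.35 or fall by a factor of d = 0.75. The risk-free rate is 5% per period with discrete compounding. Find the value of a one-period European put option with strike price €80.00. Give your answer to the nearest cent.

Risk-neutral probability p = (1 + 0.05 − 0.75)/(1.35 − 0.75) = 0.3000/0.6000 = 0.5000
Terminal stock prices: S_u = 101.2, S_d = 56.25
Terminal payoffs (K − S): max(-21.25, 0) = 0, max(23.75, 0) = 23.75
Node 0 (S = 75): V_0 = 1/1.05·[0.5000·0.0000 + 0.5000·23.7500] = 11.3095

€11.31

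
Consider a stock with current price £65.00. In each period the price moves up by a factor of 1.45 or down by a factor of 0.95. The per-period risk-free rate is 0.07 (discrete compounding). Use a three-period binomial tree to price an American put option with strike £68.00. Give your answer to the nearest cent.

£4.71

Risk-neutral probability p = (1 + 0.07 − 0.95)/(1.45 − 0.95) = 0.1200/0.5000 = 0.2400
Terminal stock prices: S_uuu = 198.2, S_uud = 129.8, S_udd = 85.06, S_ddd = 55.73
Terminal payoffs (K − S): max(-130.2, 0) = 0, max(-61.83, 0) = 0, max(-17.06, 0) = 0, max(12.27, 0) = 12.27
Node uu (S = 136.7): continuation = 1/1.07·[0.2400·0.0000 + 0.7600·0.0000] = 0.0000; exercise value = 0.0000 ≤ continuation, so V_uu = 0.0000
Node ud (S = 89.54): continuation = 1/1.07·[0.2400·0.0000 + 0.7600·0.0000] = 0.0000; exercise value = 0.0000 ≤ continuation, so V_ud = 0.0000
Node dd (S = 58.66): continuation = 1/1.07·[0.2400·0.0000 + 0.7600·12.2706] = 8.7156; exercise value = 9.3375 > continuation, so V_dd = 9.3375 (exercise)
Node u (S = 94.25): continuation = 1/1.07·[0.2400·0.0000 + 0.7600·0.0000] = 0.0000; exercise value = 0.0000 ≤ continuation, so V_u = 0.0000
Node d (S = 61.75): continuation = 1/1.07·[0.2400·0.0000 + 0.7600·9.3375] = 6.6322; exercise value = 6.2500 ≤ continuation, so V_d = 6.6322
Node 0 (S = 65): continuation = 1/1.07·[0.2400·0.0000 + 0.7600·6.6322] = 4.7108; exercise value = 3.0000 ≤ continuation, so V_0 = 4.7108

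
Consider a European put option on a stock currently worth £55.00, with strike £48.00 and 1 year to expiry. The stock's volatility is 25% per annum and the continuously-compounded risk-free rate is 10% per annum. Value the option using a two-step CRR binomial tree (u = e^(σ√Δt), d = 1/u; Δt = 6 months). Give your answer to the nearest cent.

CRR parameters: u = e^(σ√Δt) = e^(0.25·√0.5) = 1.1934, d = 1/u = 0.8380
Per-period rate: rΔt = 0.1·0.5 = 0.05, so R = e^0.05 = 1.0513
Risk-neutral probability p = (e^0.05 − 0.8380)/(1.1934 − 0.8380) = 0.2133/0.3554 = 0.6002
Terminal stock prices: S_uu = 78.33, S_ud = 55, S_dd = 38.62
Terminal payoffs (K − S): max(-30.33, 0) = 0, max(-7, 0) = 0, max(9.38, 0) = 9.38
Node u (S = 65.64): V_u = e^(−0.05)·[0.6002·0.0000 + 0.3998·0.0000] = 0.0000
Node d (S = 46.09): V_d = e^(−0.05)·[0.6002·0.0000 + 0.3998·9.3796] = 3.5672
Node 0 (S = 55): V_0 = e^(−0.05)·[0.6002·0.0000 + 0.3998·3.5672] = 1.3567

£1.36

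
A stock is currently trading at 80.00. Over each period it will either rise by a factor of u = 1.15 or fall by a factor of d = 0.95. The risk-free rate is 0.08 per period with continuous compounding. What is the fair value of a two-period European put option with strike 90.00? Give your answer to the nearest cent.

Risk-neutral probability p = (e^0.08 − 0.95)/(1.15 − 0.95) = 0.1333/0.2000 = 0.6664
Terminal stock prices: S_uu = 105.8, S_ud = 87.4, S_dd = 72.2
Terminal payoffs (K − S): max(-15.8, 0) = 0, max(2.6, 0) = 2.6, max(17.8, 0) = 17.8
Node u (S = 92): V_u = e^(−0.08)·[0.6664·0.0000 + 0.3336·2.6000] = 0.8006
Node d (S = 76): V_d = e^(−0.08)·[0.6664·2.6000 + 0.3336·17.8000] = 7.0805
Node 0 (S = 80): V_0 = e^(−0.08)·[0.6664·0.8006 + 0.3336·7.0805] = 2.6727

2.67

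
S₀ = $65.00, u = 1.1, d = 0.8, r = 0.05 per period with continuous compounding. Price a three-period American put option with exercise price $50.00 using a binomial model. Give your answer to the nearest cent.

$0.36

Risk-neutral probability p = (e^0.05 − 0.8)/(1.1 − 0.8) = 0.2513/0.3000 = 0.8376
Terminal stock prices: S_uuu = 86.52, S_uud = 62.92, S_udd = 45.76, S_ddd = 33.28
Terminal payoffs (K − S): max(-36.52, 0) = 0, max(-12.92, 0) = 0, max(4.24, 0) = 4.24, max(16.72, 0) = 16.72
Node uu (S = 78.65): continuation = e^(−0.05)·[0.8376·0.0000 + 0.1624·0.0000] = 0.0000; exercise value = 0.0000 ≤ continuation, so V_uu = 0.0000
Node ud (S = 57.2): continuation = e^(−0.05)·[0.8376·0.0000 + 0.1624·4.2400] = 0.6551; exercise value = 0.0000 ≤ continuation, so V_ud = 0.6551
Node dd (S = 41.6): continuation = e^(−0.05)·[0.8376·4.2400 + 0.1624·16.7200] = 5.9615; exercise value = 8.4000 > continuation, so V_dd = 8.4000 (exercise)
Node u (S = 71.5): continuation = e^(−0.05)·[0.8376·0.0000 + 0.1624·0.6551] = 0.1012; exercise value = 0.0000 ≤ continuation, so V_u = 0.1012
Node d (S = 52): continuation = e^(−0.05)·[0.8376·0.6551 + 0.1624·8.4000] = 1.8198; exercise value = 0.0000 ≤ continuation, so V_d = 1.8198
Node 0 (S = 65): continuation = e^(−0.05)·[0.8376·0.1012 + 0.1624·1.8198] = 0.3618; exercise value = 0.0000 ≤ continuation, so V_0 = 0.3618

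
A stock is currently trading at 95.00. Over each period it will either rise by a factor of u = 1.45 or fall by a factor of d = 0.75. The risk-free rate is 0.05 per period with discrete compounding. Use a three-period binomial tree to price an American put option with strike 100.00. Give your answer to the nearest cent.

19.23

Risk-neutral probability p = (1 + 0.05 − 0.75)/(1.45 − 0.75) = 0.3000/0.7000 = 0.4286
Terminal stock prices: S_uuu = 289.6, S_uud = 149.8, S_udd = 77.48, S_ddd = 40.08
Terminal payoffs (K − S): max(-189.6, 0) = 0, max(-49.8, 0) = 0, max(22.52, 0) = 22.52, max(59.92, 0) = 59.92
Node uu (S = 199.7): continuation = 1/1.05·[0.4286·0.0000 + 0.5714·0.0000] = 0.0000; exercise value = 0.0000 ≤ continuation, so V_uu = 0.0000
Node ud (S = 103.3): continuation = 1/1.05·[0.4286·0.0000 + 0.5714·22.5156] = 12.2534; exercise value = 0.0000 ≤ continuation, so V_ud = 12.2534
Node dd (S = 53.44): continuation = 1/1.05·[0.4286·22.5156 + 0.5714·59.9219] = 41.8006; exercise value = 46.5625 > continuation, so V_dd = 46.5625 (exercise)
Node u (S = 137.8): continuation = 1/1.05·[0.4286·0.0000 + 0.5714·12.2534] = 6.6685; exercise value = 0.0000 ≤ continuation, so V_u = 6.6685
Node d (S = 71.25): continuation = 1/1.05·[0.4286·12.2534 + 0.5714·46.5625] = 30.3415; exercise value = 28.7500 ≤ continuation, so V_d = 30.3415
Node 0 (S = 95): continuation = 1/1.05·[0.4286·6.6685 + 0.5714·30.3415] = 19.2342; exercise value = 5.0000 ≤ continuation, so V_0 = 19.2342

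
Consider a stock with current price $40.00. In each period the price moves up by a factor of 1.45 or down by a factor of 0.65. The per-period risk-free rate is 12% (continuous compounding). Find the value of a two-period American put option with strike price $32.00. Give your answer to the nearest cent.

$2.15

Risk-neutral probability p = (e^0.12 − 0.65)/(1.45 − 0.65) = 0.4775/0.8000 = 0.5969
Terminal stock prices: S_uu = 84.1, S_ud = 37.7, S_dd = 16.9
Terminal payoffs (K − S): max(-52.1, 0) = 0, max(-5.7, 0) = 0, max(15.1, 0) = 15.1
Node u (S = 58): continuation = e^(−0.12)·[0.5969·0.0000 + 0.4031·0.0000] = 0.0000; exercise value = 0.0000 ≤ continuation, so V_u = 0.0000
Node d (S = 26): continuation = e^(−0.12)·[0.5969·0.0000 + 0.4031·15.1000] = 5.3989; exercise value = 6.0000 > continuation, so V_d = 6.0000 (exercise)
Node 0 (S = 40): continuation = e^(−0.12)·[0.5969·0.0000 + 0.4031·6.0000] = 2.1453; exercise value = 0.0000 ≤ continuation, so V_0 = 2.1453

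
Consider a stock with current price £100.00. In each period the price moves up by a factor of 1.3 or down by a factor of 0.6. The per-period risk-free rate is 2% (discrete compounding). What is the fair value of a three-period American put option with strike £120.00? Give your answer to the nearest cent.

£35.74

Risk-neutral probability p = (1 + 0.02 − 0.6)/(1.3 − 0.6) = 0.4200/0.7000 = 0.6000
Terminal stock prices: S_uuu = 219.7, S_uud = 101.4, S_udd = 46.8, S_ddd = 21.6
Terminal payoffs (K − S): max(-99.7, 0) = 0, max(18.6, 0) = 18.6, max(73.2, 0) = 73.2, max(98.4, 0) = 98.4
Node uu (S = 169): continuation = 1/1.02·[0.6000·0.0000 + 0.4000·18.6000] = 7.2941; exercise value = 0.0000 ≤ continuation, so V_uu = 7.2941
Node ud (S = 78): continuation = 1/1.02·[0.6000·18.6000 + 0.4000·73.2000] = 39.6471; exercise value = 42.0000 > continuation, so V_ud = 42.0000 (exercise)
Node dd (S = 36): continuation = 1/1.02·[0.6000·73.2000 + 0.4000·98.4000] = 81.6471; exercise value = 84.0000 > continuation, so V_dd = 84.0000 (exercise)
Node u (S = 130): continuation = 1/1.02·[0.6000·7.2941 + 0.4000·42.0000] = 20.7612; exercise value = 0.0000 ≤ continuation, so V_u = 20.7612
Node d (S = 60): continuation = 1/1.02·[0.6000·42.0000 + 0.4000·84.0000] = 57.6471; exercise value = 60.0000 > continuation, so V_d = 60.0000 (exercise)
Node 0 (S = 100): continuation = 1/1.02·[0.6000·20.7612 + 0.4000·60.0000] = 35.7419; exercise value = 20.0000 ≤ continuation, so V_0 = 35.7419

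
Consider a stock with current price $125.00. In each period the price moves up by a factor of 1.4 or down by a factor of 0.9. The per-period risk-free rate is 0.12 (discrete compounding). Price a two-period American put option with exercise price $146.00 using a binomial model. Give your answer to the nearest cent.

$21.00

Risk-neutral probability p = (1 + 0.12 − 0.9)/(1.4 − 0.9) = 0.2200/0.5000 = 0.4400
Terminal stock prices: S_uu = 245, S_ud = 157.5, S_dd = 101.2
Terminal payoffs (K − S): max(-99, 0) = 0, max(-11.5, 0) = 0, max(44.75, 0) = 44.75
Node u (S = 175): continuation = 1/1.12·[0.4400·0.0000 + 0.5600·0.0000] = 0.0000; exercise value = 0.0000 ≤ continuation, so V_u = 0.0000
Node d (S = 112.5): continuation = 1/1.12·[0.4400·0.0000 + 0.5600·44.7500] = 22.3750; exercise value = 33.5000 > continuation, so V_d = 33.5000 (exercise)
Node 0 (S = 125): continuation = 1/1.12·[0.4400·0.0000 + 0.5600·33.5000] = 16.7500; exercise value = 21.0000 > continuation, so V_0 = 21.0000 (exercise)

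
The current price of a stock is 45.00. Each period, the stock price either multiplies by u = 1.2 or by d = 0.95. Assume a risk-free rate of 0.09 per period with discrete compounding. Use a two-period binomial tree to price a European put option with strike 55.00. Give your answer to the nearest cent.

3.88

Risk-neutral probability p = (1 + 0.09 − 0.95)/(1.2 − 0.95) = 0.1400/0.2500 = 0.5600
Terminal stock prices: S_uu = 64.8, S_ud = 51.3, S_dd = 40.61
Terminal payoffs (K − S): max(-9.8, 0) = 0, max(3.7, 0) = 3.7, max(14.39, 0) = 14.39
Node u (S = 54): V_u = 1/1.09·[0.5600·0.0000 + 0.4400·3.7000] = 1.4936
Node d (S = 42.75): V_d = 1/1.09·[0.5600·3.7000 + 0.4400·14.3875] = 7.7087
Node 0 (S = 45): V_0 = 1/1.09·[0.5600·1.4936 + 0.4400·7.7087] = 3.8791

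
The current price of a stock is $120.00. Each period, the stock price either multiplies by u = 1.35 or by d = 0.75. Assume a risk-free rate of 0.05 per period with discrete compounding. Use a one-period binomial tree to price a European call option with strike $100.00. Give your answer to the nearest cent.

$29.52

Risk-neutral probability p = (1 + 0.05 − 0.75)/(1.35 − 0.75) = 0.3000/0.6000 = 0.5000
Terminal stock prices: S_u = 162, S_d = 90
Terminal payoffs (S − K): max(62, 0) = 62, max(-10, 0) = 0
Node 0 (S = 120): V_0 = 1/1.05·[0.5000·62.0000 + 0.5000·0.0000] = 29.5238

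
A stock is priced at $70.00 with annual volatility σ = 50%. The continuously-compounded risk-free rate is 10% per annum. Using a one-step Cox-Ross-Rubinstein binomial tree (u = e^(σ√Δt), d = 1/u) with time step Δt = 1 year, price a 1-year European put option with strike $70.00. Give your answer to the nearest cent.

CRR parameters: u = e^(σ√Δt) = e^(0.5·√1) = 1.6487, d = 1/u = 0.6065
Per-period rate: rΔt = 0.1·1 = 0.1, so R = e^0.1 = 1.1052
Risk-neutral probability p = (e^0.1 − 0.6065)/(1.6487 − 0.6065) = 0.4986/1.0422 = 0.4785
Terminal stock prices: S_u = 115.4, S_d = 42.46
Terminal payoffs (K − S): max(-45.41, 0) = 0, max(27.54, 0) = 27.54
Node 0 (S = 70): V_0 = e^(−0.1)·[0.4785·0.0000 + 0.5215·27.5429] = 12.9979

$13.00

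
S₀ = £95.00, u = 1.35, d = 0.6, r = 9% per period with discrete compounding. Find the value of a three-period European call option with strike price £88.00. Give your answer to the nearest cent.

Risk-neutral probability p = (1 + 0.09 − 0.6)/(1.35 − 0.6) = 0.4900/0.7500 = 0.6533
Terminal stock prices: S_uuu = 233.7, S_uud = 103.9, S_udd = 46.17, S_ddd = 20.52
Terminal payoffs (S − K): max(145.7, 0) = 145.7, max(15.88, 0) = 15.88, max(-41.83, 0) = 0, max(-67.48, 0) = 0
Node uu (S = 173.1): V_uu = 1/1.09·[0.6533·145.7356 + 0.3467·15.8825] = 92.4036
Node ud (S = 76.95): V_ud = 1/1.09·[0.6533·15.8825 + 0.3467·0.0000] = 9.5198
Node dd (S = 34.2): V_dd = 1/1.09·[0.6533·0.0000 + 0.3467·0.0000] = 0.0000
Node u (S = 128.2): V_u = 1/1.09·[0.6533·92.4036 + 0.3467·9.5198] = 58.4133
Node d (S = 57): V_d = 1/1.09·[0.6533·9.5198 + 0.3467·0.0000] = 5.7060
Node 0 (S = 95): V_0 = 1/1.09·[0.6533·58.4133 + 0.3467·5.7060] = 36.8270

£36.83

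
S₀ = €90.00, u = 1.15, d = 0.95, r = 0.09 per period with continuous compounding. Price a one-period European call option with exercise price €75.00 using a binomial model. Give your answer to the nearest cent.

Risk-neutral probability p = (e^0.09 − 0.95)/(1.15 − 0.95) = 0.1442/0.2000 = 0.7209
Terminal stock prices: S_u = 103.5, S_d = 85.5
Terminal payoffs (S − K): max(28.5, 0) = 28.5, max(10.5, 0) = 10.5
Node 0 (S = 90): V_0 = e^(−0.09)·[0.7209·28.5000 + 0.2791·10.5000] = 21.4552

€21.46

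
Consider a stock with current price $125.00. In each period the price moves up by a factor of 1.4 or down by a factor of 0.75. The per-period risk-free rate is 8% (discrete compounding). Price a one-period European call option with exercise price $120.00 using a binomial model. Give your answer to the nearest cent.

Risk-neutral probability p = (1 + 0.08 − 0.75)/(1.4 − 0.75) = 0.3300/0.6500 = 0.5077
Terminal stock prices: S_u = 175, S_d = 93.75
Terminal payoffs (S − K): max(55, 0) = 55, max(-26.25, 0) = 0
Node 0 (S = 125): V_0 = 1/1.08·[0.5077·55.0000 + 0.4923·0.0000] = 25.8547

$25.85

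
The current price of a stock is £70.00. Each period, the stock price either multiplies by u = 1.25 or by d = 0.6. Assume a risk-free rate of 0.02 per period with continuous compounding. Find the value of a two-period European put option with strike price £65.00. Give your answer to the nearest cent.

Risk-neutral probability p = (e^0.02 − 0.6)/(1.25 − 0.6) = 0.4202/0.6500 = 0.6465
Terminal stock prices: S_uu = 109.4, S_ud = 52.5, S_dd = 25.2
Terminal payoffs (K − S): max(-44.38, 0) = 0, max(12.5, 0) = 12.5, max(39.8, 0) = 39.8
Node u (S = 87.5): V_u = e^(−0.02)·[0.6465·0.0000 + 0.3535·12.5000] = 4.3317
Node d (S = 42): V_d = e^(−0.02)·[0.6465·12.5000 + 0.3535·39.8000] = 21.7129
Node 0 (S = 70): V_0 = e^(−0.02)·[0.6465·4.3317 + 0.3535·21.7129] = 10.2691

£10.27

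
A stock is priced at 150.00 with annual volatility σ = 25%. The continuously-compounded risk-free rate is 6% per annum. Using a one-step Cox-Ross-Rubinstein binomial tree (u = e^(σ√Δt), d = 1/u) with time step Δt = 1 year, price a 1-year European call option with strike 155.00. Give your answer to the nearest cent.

19.84

CRR parameters: u = e^(σ√Δt) = e^(0.25·√1) = 1.2840, d = 1/u = 0.7788
Per-period rate: rΔt = 0.06·1 = 0.06, so R = e^0.06 = 1.0618
Risk-neutral probability p = (e^0.06 − 0.7788)/(1.2840 − 0.7788) = 0.2830/0.5052 = 0.5602
Terminal stock prices: S_u = 192.6, S_d = 116.8
Terminal payoffs (S − K): max(37.6, 0) = 37.6, max(-38.18, 0) = 0
Node 0 (S = 150): V_0 = e^(−0.06)·[0.5602·37.6038 + 0.4398·0.0000] = 19.8395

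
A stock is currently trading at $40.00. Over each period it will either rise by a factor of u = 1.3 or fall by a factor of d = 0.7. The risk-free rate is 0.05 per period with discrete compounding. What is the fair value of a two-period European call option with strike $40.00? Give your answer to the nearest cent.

$8.52

Risk-neutral probability p = (1 + 0.05 − 0.7)/(1.3 − 0.7) = 0.3500/0.6000 = 0.5833
Terminal stock prices: S_uu = 67.6, S_ud = 36.4, S_dd = 19.6
Terminal payoffs (S − K): max(27.6, 0) = 27.6, max(-3.6, 0) = 0, max(-20.4, 0) = 0
Node u (S = 52): V_u = 1/1.05·[0.5833·27.6000 + 0.4167·0.0000] = 15.3333
Node d (S = 28): V_d = 1/1.05·[0.5833·0.0000 + 0.4167·0.0000] = 0.0000
Node 0 (S = 40): V_0 = 1/1.05·[0.5833·15.3333 + 0.4167·0.0000] = 8.5185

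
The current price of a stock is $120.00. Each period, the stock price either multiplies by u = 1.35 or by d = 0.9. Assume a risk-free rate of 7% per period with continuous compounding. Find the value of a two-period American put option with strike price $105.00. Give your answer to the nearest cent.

Risk-neutral probability p = (e^0.07 − 0.9)/(1.35 − 0.9) = 0.1725/0.4500 = 0.3834
Terminal stock prices: S_uu = 218.7, S_ud = 145.8, S_dd = 97.2
Terminal payoffs (K − S): max(-113.7, 0) = 0, max(-40.8, 0) = 0, max(7.8, 0) = 7.8
Node u (S = 162): continuation = e^(−0.07)·[0.3834·0.0000 + 0.6166·0.0000] = 0.0000; exercise value = 0.0000 ≤ continuation, so V_u = 0.0000
Node d (S = 108): continuation = e^(−0.07)·[0.3834·0.0000 + 0.6166·7.8000] = 4.4847; exercise value = 0.0000 ≤ continuation, so V_d = 4.4847
Node 0 (S = 120): continuation = e^(−0.07)·[0.3834·0.0000 + 0.6166·4.4847] = 2.5785; exercise value = 0.0000 ≤ continuation, so V_0 = 2.5785

$2.58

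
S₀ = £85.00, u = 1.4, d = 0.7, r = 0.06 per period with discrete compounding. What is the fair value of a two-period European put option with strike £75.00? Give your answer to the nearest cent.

Risk-neutral probability p = (1 + 0.06 − 0.7)/(1.4 − 0.7) = 0.3600/0.7000 = 0.5143
Terminal stock prices: S_uu = 166.6, S_ud = 83.3, S_dd = 41.65
Terminal payoffs (K − S): max(-91.6, 0) = 0, max(-8.3, 0) = 0, max(33.35, 0) = 33.35
Node u (S = 119): V_u = 1/1.06·[0.5143·0.0000 + 0.4857·0.0000] = 0.0000
Node d (S = 59.5): V_d = 1/1.06·[0.5143·0.0000 + 0.4857·33.3500] = 15.2817
Node 0 (S = 85): V_0 = 1/1.06·[0.5143·0.0000 + 0.4857·15.2817] = 7.0024

£7.00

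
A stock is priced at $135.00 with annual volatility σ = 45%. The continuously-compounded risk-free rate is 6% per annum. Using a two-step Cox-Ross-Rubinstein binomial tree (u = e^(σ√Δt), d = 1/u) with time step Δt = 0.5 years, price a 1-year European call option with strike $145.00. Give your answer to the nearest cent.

CRR parameters: u = e^(σ√Δt) = e^(0.45·√0.5) = 1.3746, d = 1/u = 0.7275
Per-period rate: rΔt = 0.06·0.5 = 0.03, so R = e^0.03 = 1.0305
Risk-neutral probability p = (e^0.03 − 0.7275)/(1.3746 − 0.7275) = 0.3030/0.6472 = 0.4682
Terminal stock prices: S_uu = 255.1, S_ud = 135, S_dd = 71.44
Terminal payoffs (S − K): max(110.1, 0) = 110.1, max(-10, 0) = 0, max(-73.56, 0) = 0
Node u (S = 185.6): V_u = e^(−0.03)·[0.4682·110.1039 + 0.5318·0.0000] = 50.0240
Node d (S = 98.21): V_d = e^(−0.03)·[0.4682·0.0000 + 0.5318·0.0000] = 0.0000
Node 0 (S = 135): V_0 = e^(−0.03)·[0.4682·50.0240 + 0.5318·0.0000] = 22.7277

$22.73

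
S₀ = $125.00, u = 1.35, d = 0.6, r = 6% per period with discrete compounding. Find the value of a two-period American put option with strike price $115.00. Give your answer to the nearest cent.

$17.49

Risk-neutral probability p = (1 + 0.06 − 0.6)/(1.35 − 0.6) = 0.4600/0.7500 = 0.6133
Terminal stock prices: S_uu = 227.8, S_ud = 101.2, S_dd = 45
Terminal payoffs (K − S): max(-112.8, 0) = 0, max(13.75, 0) = 13.75, max(70, 0) = 70
Node u (S = 168.8): continuation = 1/1.06·[0.6133·0.0000 + 0.3867·13.7500] = 5.0157; exercise value = 0.0000 ≤ continuation, so V_u = 5.0157
Node d (S = 75): continuation = 1/1.06·[0.6133·13.7500 + 0.3867·70.0000] = 33.4906; exercise value = 40.0000 > continuation, so V_d = 40.0000 (exercise)
Node 0 (S = 125): continuation = 1/1.06·[0.6133·5.0157 + 0.3867·40.0000] = 17.4934; exercise value = 0.0000 ≤ continuation, so V_0 = 17.4934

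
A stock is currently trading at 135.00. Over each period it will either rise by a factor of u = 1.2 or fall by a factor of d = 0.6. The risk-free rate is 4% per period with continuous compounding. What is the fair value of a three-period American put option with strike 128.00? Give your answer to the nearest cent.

18.97

Risk-neutral probability p = (e^0.04 − 0.6)/(1.2 − 0.6) = 0.4408/0.6000 = 0.7347
Terminal stock prices: S_uuu = 233.3, S_uud = 116.6, S_udd = 58.32, S_ddd = 29.16
Terminal payoffs (K − S): max(-105.3, 0) = 0, max(11.36, 0) = 11.36, max(69.68, 0) = 69.68, max(98.84, 0) = 98.84
Node uu (S = 194.4): continuation = e^(−0.04)·[0.7347·0.0000 + 0.2653·11.3600] = 2.8958; exercise value = 0.0000 ≤ continuation, so V_uu = 2.8958
Node ud (S = 97.2): continuation = e^(−0.04)·[0.7347·11.3600 + 0.2653·69.6800] = 25.7810; exercise value = 30.8000 > continuation, so V_ud = 30.8000 (exercise)
Node dd (S = 48.6): continuation = e^(−0.04)·[0.7347·69.6800 + 0.2653·98.8400] = 74.3810; exercise value = 79.4000 > continuation, so V_dd = 79.4000 (exercise)
Node u (S = 162): continuation = e^(−0.04)·[0.7347·2.8958 + 0.2653·30.8000] = 9.8954; exercise value = 0.0000 ≤ continuation, so V_u = 9.8954
Node d (S = 81): continuation = e^(−0.04)·[0.7347·30.8000 + 0.2653·79.4000] = 41.9810; exercise value = 47.0000 > continuation, so V_d = 47.0000 (exercise)
Node 0 (S = 135): continuation = e^(−0.04)·[0.7347·9.8954 + 0.2653·47.0000] = 18.9658; exercise value = 0.0000 ≤ continuation, so V_0 = 18.9658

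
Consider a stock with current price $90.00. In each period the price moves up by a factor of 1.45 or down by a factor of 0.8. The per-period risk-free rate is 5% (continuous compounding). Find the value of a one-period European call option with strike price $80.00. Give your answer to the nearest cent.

Risk-neutral probability p = (e^0.05 − 0.8)/(1.45 − 0.8) = 0.2513/0.6500 = 0.3866
Terminal stock prices: S_u = 130.5, S_d = 72
Terminal payoffs (S − K): max(50.5, 0) = 50.5, max(-8, 0) = 0
Node 0 (S = 90): V_0 = e^(−0.05)·[0.3866·50.5000 + 0.6134·0.0000] = 18.5697

$18.57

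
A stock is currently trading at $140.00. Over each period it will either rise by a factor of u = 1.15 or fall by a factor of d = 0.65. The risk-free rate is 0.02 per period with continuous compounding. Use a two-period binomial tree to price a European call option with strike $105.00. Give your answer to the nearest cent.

Risk-neutral probability p = (e^0.02 − 0.65)/(1.15 − 0.65) = 0.3702/0.5000 = 0.7404
Terminal stock prices: S_uu = 185.1, S_ud = 104.7, S_dd = 59.15
Terminal payoffs (S − K): max(80.15, 0) = 80.15, max(-0.35, 0) = 0, max(-45.85, 0) = 0
Node u (S = 161): V_u = e^(−0.02)·[0.7404·80.1500 + 0.2596·0.0000] = 58.1682
Node d (S = 91): V_d = e^(−0.02)·[0.7404·0.0000 + 0.2596·0.0000] = 0.0000
Node 0 (S = 140): V_0 = e^(−0.02)·[0.7404·58.1682 + 0.2596·0.0000] = 42.2151

$42.22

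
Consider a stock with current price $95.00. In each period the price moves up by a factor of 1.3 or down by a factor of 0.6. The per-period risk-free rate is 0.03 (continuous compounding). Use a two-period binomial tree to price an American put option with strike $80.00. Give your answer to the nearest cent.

Risk-neutral probability p = (e^0.03 − 0.6)/(1.3 − 0.6) = 0.4305/0.7000 = 0.6149
Terminal stock prices: S_uu = 160.6, S_ud = 74.1, S_dd = 34.2
Terminal payoffs (K − S): max(-80.55, 0) = 0, max(5.9, 0) = 5.9, max(45.8, 0) = 45.8
Node u (S = 123.5): continuation = e^(−0.03)·[0.6149·0.0000 + 0.3851·5.9000] = 2.2047; exercise value = 0.0000 ≤ continuation, so V_u = 2.2047
Node d (S = 57): continuation = e^(−0.03)·[0.6149·5.9000 + 0.3851·45.8000] = 20.6356; exercise value = 23.0000 > continuation, so V_d = 23.0000 (exercise)
Node 0 (S = 95): continuation = e^(−0.03)·[0.6149·2.2047 + 0.3851·23.0000] = 9.9104; exercise value = 0.0000 ≤ continuation, so V_0 = 9.9104

$9.91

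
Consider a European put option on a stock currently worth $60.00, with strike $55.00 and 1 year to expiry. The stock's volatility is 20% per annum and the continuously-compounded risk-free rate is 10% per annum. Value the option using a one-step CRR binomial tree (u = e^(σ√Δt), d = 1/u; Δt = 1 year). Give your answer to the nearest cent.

CRR parameters: u = e^(σ√Δt) = e^(0.2·√1) = 1.2214, d = 1/u = 0.8187
Per-period rate: rΔt = 0.1·1 = 0.1, so R = e^0.1 = 1.1052
Risk-neutral probability p = (e^0.1 − 0.8187)/(1.2214 − 0.8187) = 0.2864/0.4027 = 0.7113
Terminal stock prices: S_u = 73.28, S_d = 49.12
Terminal payoffs (K − S): max(-18.28, 0) = 0, max(5.876, 0) = 5.876
Node 0 (S = 60): V_0 = e^(−0.1)·[0.7113·0.0000 + 0.2887·5.8762] = 1.5347

$1.53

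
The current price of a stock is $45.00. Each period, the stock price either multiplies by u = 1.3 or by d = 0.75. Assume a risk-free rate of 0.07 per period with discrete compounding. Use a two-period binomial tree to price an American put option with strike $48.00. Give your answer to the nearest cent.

$6.45

Risk-neutral probability p = (1 + 0.07 − 0.75)/(1.3 − 0.75) = 0.3200/0.5500 = 0.5818
Terminal stock prices: S_uu = 76.05, S_ud = 43.88, S_dd = 25.31
Terminal payoffs (K − S): max(-28.05, 0) = 0, max(4.125, 0) = 4.125, max(22.69, 0) = 22.69
Node u (S = 58.5): continuation = 1/1.07·[0.5818·0.0000 + 0.4182·4.1250] = 1.6121; exercise value = 0.0000 ≤ continuation, so V_u = 1.6121
Node d (S = 33.75): continuation = 1/1.07·[0.5818·4.1250 + 0.4182·22.6875] = 11.1098; exercise value = 14.2500 > continuation, so V_d = 14.2500 (exercise)
Node 0 (S = 45): continuation = 1/1.07·[0.5818·1.6121 + 0.4182·14.2500] = 6.4459; exercise value = 3.0000 ≤ continuation, so V_0 = 6.4459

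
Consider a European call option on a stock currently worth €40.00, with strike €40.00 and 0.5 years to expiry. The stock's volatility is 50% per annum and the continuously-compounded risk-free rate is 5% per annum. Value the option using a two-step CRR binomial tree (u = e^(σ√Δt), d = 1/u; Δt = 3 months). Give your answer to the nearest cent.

€5.42

CRR parameters: u = e^(σ√Δt) = e^(0.5·√0.25) = 1.2840, d = 1/u = 0.7788
Per-period rate: rΔt = 0.05·0.25 = 0.0125, so R = e^0.0125 = 1.0126
Risk-neutral probability p = (e^0.0125 − 0.7788)/(1.2840 − 0.7788) = 0.2338/0.5052 = 0.4627
Terminal stock prices: S_uu = 65.95, S_ud = 40, S_dd = 24.26
Terminal payoffs (S − K): max(25.95, 0) = 25.95, max(0, 0) = 0, max(-15.74, 0) = 0
Node u (S = 51.36): V_u = e^(−0.0125)·[0.4627·25.9489 + 0.5373·0.0000] = 11.8579
Node d (S = 31.15): V_d = e^(−0.0125)·[0.4627·0.0000 + 0.5373·0.0000] = 0.0000
Node 0 (S = 40): V_0 = e^(−0.0125)·[0.4627·11.8579 + 0.5373·0.0000] = 5.4187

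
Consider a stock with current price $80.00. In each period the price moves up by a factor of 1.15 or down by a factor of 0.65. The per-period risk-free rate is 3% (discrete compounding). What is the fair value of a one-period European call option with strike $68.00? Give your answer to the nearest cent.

Risk-neutral probability p = (1 + 0.03 − 0.65)/(1.15 − 0.65) = 0.3800/0.5000 = 0.7600
Terminal stock prices: S_u = 92, S_d = 52
Terminal payoffs (S − K): max(24, 0) = 24, max(-16, 0) = 0
Node 0 (S = 80): V_0 = 1/1.03·[0.7600·24.0000 + 0.2400·0.0000] = 17.7087

$17.71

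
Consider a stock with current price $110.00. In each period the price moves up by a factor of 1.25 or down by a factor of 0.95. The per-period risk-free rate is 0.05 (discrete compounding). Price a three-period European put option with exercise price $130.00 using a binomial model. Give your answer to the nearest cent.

$11.40

Risk-neutral probability p = (1 + 0.05 − 0.95)/(1.25 − 0.95) = 0.1000/0.3000 = 0.3333
Terminal stock prices: S_uuu = 214.8, S_uud = 163.3, S_udd = 124.1, S_ddd = 94.31
Terminal payoffs (K − S): max(-84.84, 0) = 0, max(-33.28, 0) = 0, max(5.906, 0) = 5.906, max(35.69, 0) = 35.69
Node uu (S = 171.9): V_uu = 1/1.05·[0.3333·0.0000 + 0.6667·0.0000] = 0.0000
Node ud (S = 130.6): V_ud = 1/1.05·[0.3333·0.0000 + 0.6667·5.9062] = 3.7500
Node dd (S = 99.27): V_dd = 1/1.05·[0.3333·5.9062 + 0.6667·35.6888] = 24.5345
Node u (S = 137.5): V_u = 1/1.05·[0.3333·0.0000 + 0.6667·3.7500] = 2.3810
Node d (S = 104.5): V_d = 1/1.05·[0.3333·3.7500 + 0.6667·24.5345] = 16.7680
Node 0 (S = 110): V_0 = 1/1.05·[0.3333·2.3810 + 0.6667·16.7680] = 11.4022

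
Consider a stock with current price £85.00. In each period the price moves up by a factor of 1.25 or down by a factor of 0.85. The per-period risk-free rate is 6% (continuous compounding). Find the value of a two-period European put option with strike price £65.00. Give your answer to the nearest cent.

£0.70

Risk-neutral probability p = (e^0.06 − 0.85)/(1.25 − 0.85) = 0.2118/0.4000 = 0.5296
Terminal stock prices: S_uu = 132.8, S_ud = 90.31, S_dd = 61.41
Terminal payoffs (K − S): max(-67.81, 0) = 0, max(-25.31, 0) = 0, max(3.588, 0) = 3.588
Node u (S = 106.2): V_u = e^(−0.06)·[0.5296·0.0000 + 0.4704·0.0000] = 0.0000
Node d (S = 72.25): V_d = e^(−0.06)·[0.5296·0.0000 + 0.4704·3.5875] = 1.5893
Node 0 (S = 85): V_0 = e^(−0.06)·[0.5296·0.0000 + 0.4704·1.5893] = 0.7041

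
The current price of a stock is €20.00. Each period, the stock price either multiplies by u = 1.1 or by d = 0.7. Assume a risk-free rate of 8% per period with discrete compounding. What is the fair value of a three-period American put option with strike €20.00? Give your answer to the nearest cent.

€0.57

Risk-neutral probability p = (1 + 0.08 − 0.7)/(1.1 − 0.7) = 0.3800/0.4000 = 0.9500
Terminal stock prices: S_uuu = 26.62, S_uud = 16.94, S_udd = 10.78, S_ddd = 6.86
Terminal payoffs (K − S): max(-6.62, 0) = 0, max(3.06, 0) = 3.06, max(9.22, 0) = 9.22, max(13.14, 0) = 13.14
Node uu (S = 24.2): continuation = 1/1.08·[0.9500·0.0000 + 0.0500·3.0600] = 0.1417; exercise value = 0.0000 ≤ continuation, so V_uu = 0.1417
Node ud (S = 15.4): continuation = 1/1.08·[0.9500·3.0600 + 0.0500·9.2200] = 3.1185; exercise value = 4.6000 > continuation, so V_ud = 4.6000 (exercise)
Node dd (S = 9.8): continuation = 1/1.08·[0.9500·9.2200 + 0.0500·13.1400] = 8.7185; exercise value = 10.2000 > continuation, so V_dd = 10.2000 (exercise)
Node u (S = 22): continuation = 1/1.08·[0.9500·0.1417 + 0.0500·4.6000] = 0.3376; exercise value = 0.0000 ≤ continuation, so V_u = 0.3376
Node d (S = 14): continuation = 1/1.08·[0.9500·4.6000 + 0.0500·10.2000] = 4.5185; exercise value = 6.0000 > continuation, so V_d = 6.0000 (exercise)
Node 0 (S = 20): continuation = 1/1.08·[0.9500·0.3376 + 0.0500·6.0000] = 0.5747; exercise value = 0.0000 ≤ continuation, so V_0 = 0.5747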